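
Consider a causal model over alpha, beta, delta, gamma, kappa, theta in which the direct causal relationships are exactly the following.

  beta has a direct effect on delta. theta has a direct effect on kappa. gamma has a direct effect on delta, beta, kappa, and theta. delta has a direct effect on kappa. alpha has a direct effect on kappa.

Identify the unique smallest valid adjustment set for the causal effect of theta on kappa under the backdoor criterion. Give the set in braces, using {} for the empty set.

{gamma}

Variables eligible for adjustment (non-descendants of theta, excluding theta and kappa): {alpha, beta, delta, gamma}.
Backdoor paths from theta to kappa:
  P1: theta <- gamma -> beta -> delta -> kappa
  P2: theta <- gamma -> delta -> kappa
  P3: theta <- gamma -> kappa
The empty set is not sufficient: P1 (theta <- gamma -> beta -> delta -> kappa) has no collider blocking it and no conditioned non-collider, so it is open.
Try {gamma}:
  P1: blocked at fork node gamma ∈ conditioning set.
  P2: blocked at fork node gamma ∈ conditioning set.
  P3: blocked at fork node gamma ∈ conditioning set.
{gamma} contains no descendant of theta and blocks every backdoor path.
No other singleton works — e.g. {alpha} leaves P1 open — so {gamma} is the unique smallest valid adjustment set.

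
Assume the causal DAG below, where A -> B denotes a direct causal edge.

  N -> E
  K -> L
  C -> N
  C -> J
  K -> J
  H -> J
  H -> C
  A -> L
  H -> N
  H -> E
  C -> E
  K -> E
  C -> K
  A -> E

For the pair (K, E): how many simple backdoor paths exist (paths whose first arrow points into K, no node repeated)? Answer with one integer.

7

A backdoor path from K to E is any simple undirected path whose first edge points into K (i.e. leaves K via a parent).
Parents of K: {C}.
Enumerating:
  P1: K <- C <- H -> N -> E
  P2: K <- C <- H -> E
  P3: K <- C -> N <- H -> E
  P4: K <- C -> N -> E
  P5: K <- C -> J <- H -> N -> E
  P6: K <- C -> J <- H -> E
  P7: K <- C -> E
That exhausts the simple backdoor paths. Count: 7.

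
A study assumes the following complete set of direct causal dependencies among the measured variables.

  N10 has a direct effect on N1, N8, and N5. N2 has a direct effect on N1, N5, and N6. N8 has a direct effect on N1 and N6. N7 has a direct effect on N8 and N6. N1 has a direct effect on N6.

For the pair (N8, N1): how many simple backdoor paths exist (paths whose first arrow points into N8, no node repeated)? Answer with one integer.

6

A backdoor path from N8 to N1 is any simple undirected path whose first edge points into N8 (i.e. leaves N8 via a parent).
Parents of N8: {N10, N7}.
Enumerating:
  P1: N8 <- N7 -> N6 <- N2 -> N1
  P2: N8 <- N7 -> N6 <- N2 -> N5 <- N10 -> N1
  P3: N8 <- N7 -> N6 <- N1
  P4: N8 <- N10 -> N1
  P5: N8 <- N10 -> N5 <- N2 -> N1
  P6: N8 <- N10 -> N5 <- N2 -> N6 <- N1
That exhausts the simple backdoor paths. Count: 6.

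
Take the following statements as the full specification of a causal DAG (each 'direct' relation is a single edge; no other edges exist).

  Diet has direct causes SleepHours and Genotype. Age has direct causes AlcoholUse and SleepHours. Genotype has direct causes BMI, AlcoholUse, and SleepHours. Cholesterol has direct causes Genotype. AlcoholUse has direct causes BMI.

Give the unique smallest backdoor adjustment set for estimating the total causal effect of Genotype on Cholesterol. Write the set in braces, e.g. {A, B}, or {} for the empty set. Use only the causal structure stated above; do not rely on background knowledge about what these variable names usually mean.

Variables eligible for adjustment (non-descendants of Genotype, excluding Genotype and Cholesterol): {Age, AlcoholUse, BMI, SleepHours}.
Backdoor paths from Genotype to Cholesterol:
  (none)
With no backdoor paths the empty set already satisfies the criterion, and it is trivially minimal.

{}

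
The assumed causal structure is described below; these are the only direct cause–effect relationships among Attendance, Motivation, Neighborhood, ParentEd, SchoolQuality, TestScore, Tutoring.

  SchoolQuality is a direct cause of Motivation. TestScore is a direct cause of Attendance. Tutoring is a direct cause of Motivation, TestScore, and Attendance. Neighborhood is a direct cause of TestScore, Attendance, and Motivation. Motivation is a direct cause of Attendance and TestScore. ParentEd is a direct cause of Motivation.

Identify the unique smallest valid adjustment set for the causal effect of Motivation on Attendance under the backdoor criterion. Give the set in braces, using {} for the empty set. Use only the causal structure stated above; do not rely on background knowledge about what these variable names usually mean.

{Neighborhood, Tutoring}

Variables eligible for adjustment (non-descendants of Motivation, excluding Motivation and Attendance): {Neighborhood, ParentEd, SchoolQuality, Tutoring}.
Backdoor paths from Motivation to Attendance:
  P1: Motivation <- Neighborhood -> TestScore <- Tutoring -> Attendance
  P2: Motivation <- Neighborhood -> TestScore -> Attendance
  P3: Motivation <- Neighborhood -> Attendance
  P4: Motivation <- Tutoring -> TestScore <- Neighborhood -> Attendance
  P5: Motivation <- Tutoring -> TestScore -> Attendance
  P6: Motivation <- Tutoring -> Attendance
The empty set is not sufficient: P2 (Motivation <- Neighborhood -> TestScore -> Attendance) has no collider blocking it and no conditioned non-collider, so it is open.
Try {Neighborhood, Tutoring}:
  P1: blocked at fork node Neighborhood ∈ conditioning set.
  P2: blocked at fork node Neighborhood ∈ conditioning set.
  P3: blocked at fork node Neighborhood ∈ conditioning set.
  P4: blocked at fork node Tutoring ∈ conditioning set.
  P5: blocked at fork node Tutoring ∈ conditioning set.
  P6: blocked at fork node Tutoring ∈ conditioning set.
{Neighborhood, Tutoring} contains no descendant of Motivation and blocks every backdoor path.
Every element of {Neighborhood, Tutoring} is needed (dropping Neighborhood leaves P2 open; dropping Tutoring leaves P5 open), so no proper subset is valid.
Among all size-2 subsets of the eligible variables, only {Neighborhood, Tutoring} blocks every backdoor path, so it is the unique smallest valid adjustment set.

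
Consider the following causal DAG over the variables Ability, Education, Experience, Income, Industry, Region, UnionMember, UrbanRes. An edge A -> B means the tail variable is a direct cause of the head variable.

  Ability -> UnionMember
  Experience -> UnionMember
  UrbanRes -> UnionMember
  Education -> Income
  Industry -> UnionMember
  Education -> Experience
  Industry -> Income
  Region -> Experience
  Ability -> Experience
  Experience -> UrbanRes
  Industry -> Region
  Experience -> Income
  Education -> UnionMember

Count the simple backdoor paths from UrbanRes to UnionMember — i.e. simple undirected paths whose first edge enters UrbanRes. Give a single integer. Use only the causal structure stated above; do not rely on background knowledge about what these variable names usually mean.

8

A backdoor path from UrbanRes to UnionMember is any simple undirected path whose first edge points into UrbanRes (i.e. leaves UrbanRes via a parent).
Parents of UrbanRes: {Experience}.
Enumerating:
  P1: UrbanRes <- Experience <- Region <- Industry -> UnionMember
  P2: UrbanRes <- Experience <- Region <- Industry -> Income <- Education -> UnionMember
  P3: UrbanRes <- Experience <- Ability -> UnionMember
  P4: UrbanRes <- Experience <- Education -> UnionMember
  P5: UrbanRes <- Experience <- Education -> Income <- Industry -> UnionMember
  P6: UrbanRes <- Experience -> UnionMember
  P7: UrbanRes <- Experience -> Income <- Industry -> UnionMember
  P8: UrbanRes <- Experience -> Income <- Education -> UnionMember
That exhausts the simple backdoor paths. Count: 8.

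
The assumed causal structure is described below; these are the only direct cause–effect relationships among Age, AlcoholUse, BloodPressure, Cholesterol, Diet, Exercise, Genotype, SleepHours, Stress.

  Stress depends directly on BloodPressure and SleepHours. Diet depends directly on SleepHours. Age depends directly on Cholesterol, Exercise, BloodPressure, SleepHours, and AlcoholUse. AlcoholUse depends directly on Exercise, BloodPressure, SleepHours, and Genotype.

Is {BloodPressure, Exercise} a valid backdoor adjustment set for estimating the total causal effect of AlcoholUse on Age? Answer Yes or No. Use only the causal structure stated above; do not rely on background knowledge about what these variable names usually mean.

No

Backdoor paths from AlcoholUse to Age (paths whose first edge points into AlcoholUse):
  P1: AlcoholUse <- SleepHours -> Stress <- BloodPressure -> Age
  P2: AlcoholUse <- SleepHours -> Age
  P3: AlcoholUse <- BloodPressure -> Stress <- SleepHours -> Age
  P4: AlcoholUse <- BloodPressure -> Age
  P5: AlcoholUse <- Exercise -> Age
Condition 1 (no descendant of AlcoholUse in the set): holds — descendants of AlcoholUse are {Age}; none are in {BloodPressure, Exercise}.
Condition 2 (every backdoor path blocked by {BloodPressure, Exercise}):
  P1: blocked at collider Stress (neither it nor any descendant is in the conditioning set).
  P2: open — no interior node is in the conditioning set.
  P3: blocked at fork node BloodPressure ∈ conditioning set.
  P4: blocked at fork node BloodPressure ∈ conditioning set.
  P5: blocked at fork node Exercise ∈ conditioning set.
{BloodPressure, Exercise} does not satisfy the backdoor criterion.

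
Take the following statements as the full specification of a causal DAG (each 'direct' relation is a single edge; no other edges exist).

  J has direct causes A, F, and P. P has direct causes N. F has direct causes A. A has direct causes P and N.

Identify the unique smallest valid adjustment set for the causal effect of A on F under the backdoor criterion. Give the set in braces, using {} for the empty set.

{}

Variables eligible for adjustment (non-descendants of A, excluding A and F): {N, P}.
Backdoor paths from A to F:
  P1: A <- N -> P -> J <- F
  P2: A <- P -> J <- F
Each backdoor path contains an unconditioned collider, so every path is already blocked with the empty conditioning set:
  P1: blocked at collider J (neither it nor any descendant is in the conditioning set).
  P2: blocked at collider J (neither it nor any descendant is in the conditioning set).
The empty set is therefore the unique smallest valid set.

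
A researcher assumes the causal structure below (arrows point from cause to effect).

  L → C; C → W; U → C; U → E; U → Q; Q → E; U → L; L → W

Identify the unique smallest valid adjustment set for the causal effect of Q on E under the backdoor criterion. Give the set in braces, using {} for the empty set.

Variables eligible for adjustment (non-descendants of Q, excluding Q and E): {C, L, U, W}.
Backdoor paths from Q to E:
  P1: Q <- U -> E
The empty set is not sufficient: P1 (Q <- U -> E) has no collider blocking it and no conditioned non-collider, so it is open.
Try {U}:
  P1: blocked at fork node U ∈ conditioning set.
{U} contains no descendant of Q and blocks every backdoor path.
No other singleton works — e.g. {L} leaves P1 open — so {U} is the unique smallest valid adjustment set.

{U}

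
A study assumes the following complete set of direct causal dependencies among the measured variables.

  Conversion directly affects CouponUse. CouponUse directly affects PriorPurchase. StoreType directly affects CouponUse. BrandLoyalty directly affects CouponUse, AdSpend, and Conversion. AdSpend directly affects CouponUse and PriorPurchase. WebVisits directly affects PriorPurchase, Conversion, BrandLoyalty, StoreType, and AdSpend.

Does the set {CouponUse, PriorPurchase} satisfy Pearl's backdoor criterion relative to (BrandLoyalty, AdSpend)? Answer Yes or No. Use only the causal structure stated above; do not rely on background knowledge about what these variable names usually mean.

Backdoor paths from BrandLoyalty to AdSpend (paths whose first edge points into BrandLoyalty):
  P1: BrandLoyalty <- WebVisits -> StoreType -> CouponUse <- AdSpend
  P2: BrandLoyalty <- WebVisits -> StoreType -> CouponUse -> PriorPurchase <- AdSpend
  P3: BrandLoyalty <- WebVisits -> Conversion -> CouponUse <- AdSpend
  P4: BrandLoyalty <- WebVisits -> Conversion -> CouponUse -> PriorPurchase <- AdSpend
  P5: BrandLoyalty <- WebVisits -> AdSpend
  P6: BrandLoyalty <- WebVisits -> PriorPurchase <- AdSpend
  P7: BrandLoyalty <- WebVisits -> PriorPurchase <- CouponUse <- AdSpend
Condition 1 (no descendant of BrandLoyalty in the set): FAILS — CouponUse and PriorPurchase are descendants of BrandLoyalty.
Condition 2 (every backdoor path blocked by {CouponUse, PriorPurchase}):
  P1: open — collider(s) CouponUse are conditioned on (or have a conditioned descendant) and no non-collider on the path is in the set.
  P2: blocked at chain node CouponUse ∈ conditioning set.
  P3: open — collider(s) CouponUse are conditioned on (or have a conditioned descendant) and no non-collider on the path is in the set.
  P4: blocked at chain node CouponUse ∈ conditioning set.
  P5: open — no interior node is in the conditioning set.
  P6: open — collider(s) PriorPurchase are conditioned on (or have a conditioned descendant) and no non-collider on the path is in the set.
  P7: blocked at chain node CouponUse ∈ conditioning set.
{CouponUse, PriorPurchase} does not satisfy the backdoor criterion.

No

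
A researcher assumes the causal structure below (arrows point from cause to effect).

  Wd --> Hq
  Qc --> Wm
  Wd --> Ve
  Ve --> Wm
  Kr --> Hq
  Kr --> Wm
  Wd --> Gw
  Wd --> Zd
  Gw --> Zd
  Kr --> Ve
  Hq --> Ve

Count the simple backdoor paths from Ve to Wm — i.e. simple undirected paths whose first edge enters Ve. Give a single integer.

A backdoor path from Ve to Wm is any simple undirected path whose first edge points into Ve (i.e. leaves Ve via a parent).
Parents of Ve: {Hq, Kr, Wd}.
Enumerating:
  P1: Ve <- Kr -> Wm
  P2: Ve <- Wd -> Hq <- Kr -> Wm
  P3: Ve <- Hq <- Kr -> Wm
That exhausts the simple backdoor paths. Count: 3.

3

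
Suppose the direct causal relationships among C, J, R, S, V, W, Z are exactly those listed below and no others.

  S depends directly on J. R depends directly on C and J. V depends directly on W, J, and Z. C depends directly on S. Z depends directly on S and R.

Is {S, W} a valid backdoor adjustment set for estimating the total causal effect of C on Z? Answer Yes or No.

Yes

Backdoor paths from C to Z (paths whose first edge points into C):
  P1: C <- S <- J -> R -> Z
  P2: C <- S <- J -> V <- Z
  P3: C <- S -> Z
Condition 1 (no descendant of C in the set): holds — descendants of C are {R, V, Z}; none are in {S, W}.
Condition 2 (every backdoor path blocked by {S, W}):
  P1: blocked at chain node S ∈ conditioning set.
  P2: blocked at chain node S ∈ conditioning set.
  P3: blocked at fork node S ∈ conditioning set.
{S, W} satisfies the backdoor criterion.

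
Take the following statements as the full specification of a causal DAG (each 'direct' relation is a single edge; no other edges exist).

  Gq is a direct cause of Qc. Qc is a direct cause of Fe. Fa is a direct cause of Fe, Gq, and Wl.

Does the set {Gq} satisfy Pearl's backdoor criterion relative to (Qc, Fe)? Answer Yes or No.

Backdoor paths from Qc to Fe (paths whose first edge points into Qc):
  P1: Qc <- Gq <- Fa -> Fe
Condition 1 (no descendant of Qc in the set): holds — descendants of Qc are {Fe}; none are in {Gq}.
Condition 2 (every backdoor path blocked by {Gq}):
  P1: blocked at chain node Gq ∈ conditioning set.
{Gq} satisfies the backdoor criterion.

Yes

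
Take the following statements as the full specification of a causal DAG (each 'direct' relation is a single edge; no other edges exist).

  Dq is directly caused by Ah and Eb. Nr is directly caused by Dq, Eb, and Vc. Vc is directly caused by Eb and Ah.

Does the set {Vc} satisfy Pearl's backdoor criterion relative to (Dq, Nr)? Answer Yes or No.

No

Backdoor paths from Dq to Nr (paths whose first edge points into Dq):
  P1: Dq <- Eb -> Vc -> Nr
  P2: Dq <- Eb -> Nr
  P3: Dq <- Ah -> Vc <- Eb -> Nr
  P4: Dq <- Ah -> Vc -> Nr
Condition 1 (no descendant of Dq in the set): holds — descendants of Dq are {Nr}; none are in {Vc}.
Condition 2 (every backdoor path blocked by {Vc}):
  P1: blocked at chain node Vc ∈ conditioning set.
  P2: open — no interior node is in the conditioning set.
  P3: open — collider(s) Vc are conditioned on (or have a conditioned descendant) and no non-collider on the path is in the set.
  P4: blocked at chain node Vc ∈ conditioning set.
{Vc} does not satisfy the backdoor criterion.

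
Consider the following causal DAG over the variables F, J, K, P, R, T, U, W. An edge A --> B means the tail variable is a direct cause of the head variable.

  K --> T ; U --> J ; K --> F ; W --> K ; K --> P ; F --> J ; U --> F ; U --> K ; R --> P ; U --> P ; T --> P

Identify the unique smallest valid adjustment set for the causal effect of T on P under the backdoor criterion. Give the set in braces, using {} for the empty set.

{K}

Variables eligible for adjustment (non-descendants of T, excluding T and P): {F, J, K, R, U, W}.
Backdoor paths from T to P:
  P1: T <- K <- U -> P
  P2: T <- K -> F <- U -> P
  P3: T <- K -> F -> J <- U -> P
  P4: T <- K -> P
The empty set is not sufficient: P1 (T <- K <- U -> P) has no collider blocking it and no conditioned non-collider, so it is open.
Try {K}:
  P1: blocked at chain node K ∈ conditioning set.
  P2: blocked at fork node K ∈ conditioning set.
  P3: blocked at fork node K ∈ conditioning set.
  P4: blocked at fork node K ∈ conditioning set.
{K} contains no descendant of T and blocks every backdoor path.
No other singleton works — e.g. {W} leaves P1 open — so {K} is the unique smallest valid adjustment set.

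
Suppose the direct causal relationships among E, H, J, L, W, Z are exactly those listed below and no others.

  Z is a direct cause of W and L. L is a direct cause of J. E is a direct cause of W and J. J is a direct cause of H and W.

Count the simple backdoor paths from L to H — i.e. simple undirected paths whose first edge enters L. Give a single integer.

A backdoor path from L to H is any simple undirected path whose first edge points into L (i.e. leaves L via a parent).
Parents of L: {Z}.
Enumerating:
  P1: L <- Z -> W <- E -> J -> H
  P2: L <- Z -> W <- J -> H
That exhausts the simple backdoor paths. Count: 2.

2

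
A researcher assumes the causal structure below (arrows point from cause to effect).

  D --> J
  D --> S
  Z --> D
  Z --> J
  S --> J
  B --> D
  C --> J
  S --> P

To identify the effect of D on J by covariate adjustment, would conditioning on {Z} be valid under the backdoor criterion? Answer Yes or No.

Backdoor paths from D to J (paths whose first edge points into D):
  P1: D <- Z -> J
Condition 1 (no descendant of D in the set): holds — descendants of D are {J, P, S}; none are in {Z}.
Condition 2 (every backdoor path blocked by {Z}):
  P1: blocked at fork node Z ∈ conditioning set.
{Z} satisfies the backdoor criterion.

Yes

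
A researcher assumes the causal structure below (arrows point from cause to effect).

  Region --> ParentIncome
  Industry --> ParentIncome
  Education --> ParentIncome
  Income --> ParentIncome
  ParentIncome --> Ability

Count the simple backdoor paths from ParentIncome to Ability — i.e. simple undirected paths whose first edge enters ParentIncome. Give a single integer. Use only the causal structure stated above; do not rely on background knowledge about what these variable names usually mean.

0

A backdoor path from ParentIncome to Ability is any simple undirected path whose first edge points into ParentIncome (i.e. leaves ParentIncome via a parent).
Parents of ParentIncome: {Education, Income, Industry, Region}.
No simple path from any parent of ParentIncome reaches Ability without revisiting ParentIncome, so there are no backdoor paths.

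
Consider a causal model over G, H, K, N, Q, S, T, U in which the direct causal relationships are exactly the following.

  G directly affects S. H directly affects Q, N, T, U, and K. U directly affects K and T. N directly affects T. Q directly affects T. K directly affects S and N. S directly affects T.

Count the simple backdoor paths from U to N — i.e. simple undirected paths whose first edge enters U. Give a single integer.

7

A backdoor path from U to N is any simple undirected path whose first edge points into U (i.e. leaves U via a parent).
Parents of U: {H}.
Enumerating:
  P1: U <- H -> K -> N
  P2: U <- H -> K -> S -> T <- N
  P3: U <- H -> N
  P4: U <- H -> Q -> T <- N
  P5: U <- H -> Q -> T <- S <- K -> N
  P6: U <- H -> T <- N
  P7: U <- H -> T <- S <- K -> N
That exhausts the simple backdoor paths. Count: 7.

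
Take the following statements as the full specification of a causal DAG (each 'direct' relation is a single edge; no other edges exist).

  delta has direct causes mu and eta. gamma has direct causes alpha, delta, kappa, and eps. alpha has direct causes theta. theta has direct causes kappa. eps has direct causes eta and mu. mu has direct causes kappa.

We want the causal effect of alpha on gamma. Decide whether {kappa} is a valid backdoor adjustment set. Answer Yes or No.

Backdoor paths from alpha to gamma (paths whose first edge points into alpha):
  P1: alpha <- theta <- kappa -> mu -> delta <- eta -> eps -> gamma
  P2: alpha <- theta <- kappa -> mu -> delta -> gamma
  P3: alpha <- theta <- kappa -> mu -> eps <- eta -> delta -> gamma
  P4: alpha <- theta <- kappa -> mu -> eps -> gamma
  P5: alpha <- theta <- kappa -> gamma
Condition 1 (no descendant of alpha in the set): holds — descendants of alpha are {gamma}; none are in {kappa}.
Condition 2 (every backdoor path blocked by {kappa}):
  P1: blocked at fork node kappa ∈ conditioning set.
  P2: blocked at fork node kappa ∈ conditioning set.
  P3: blocked at fork node kappa ∈ conditioning set.
  P4: blocked at fork node kappa ∈ conditioning set.
  P5: blocked at fork node kappa ∈ conditioning set.
{kappa} satisfies the backdoor criterion.

Yes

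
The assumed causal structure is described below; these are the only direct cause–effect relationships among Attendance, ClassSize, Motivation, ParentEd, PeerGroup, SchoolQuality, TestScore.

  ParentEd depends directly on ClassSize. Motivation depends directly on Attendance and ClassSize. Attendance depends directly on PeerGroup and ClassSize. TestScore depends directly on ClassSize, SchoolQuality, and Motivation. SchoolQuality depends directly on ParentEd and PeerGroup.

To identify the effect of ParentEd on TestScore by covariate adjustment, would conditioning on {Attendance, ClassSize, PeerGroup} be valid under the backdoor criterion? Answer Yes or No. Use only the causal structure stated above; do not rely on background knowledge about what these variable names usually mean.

Yes

Backdoor paths from ParentEd to TestScore (paths whose first edge points into ParentEd):
  P1: ParentEd <- ClassSize -> Attendance <- PeerGroup -> SchoolQuality -> TestScore
  P2: ParentEd <- ClassSize -> Attendance -> Motivation -> TestScore
  P3: ParentEd <- ClassSize -> Motivation <- Attendance <- PeerGroup -> SchoolQuality -> TestScore
  P4: ParentEd <- ClassSize -> Motivation -> TestScore
  P5: ParentEd <- ClassSize -> TestScore
Condition 1 (no descendant of ParentEd in the set): holds — descendants of ParentEd are {SchoolQuality, TestScore}; none are in {Attendance, ClassSize, PeerGroup}.
Condition 2 (every backdoor path blocked by {Attendance, ClassSize, PeerGroup}):
  P1: blocked at fork node ClassSize ∈ conditioning set.
  P2: blocked at fork node ClassSize ∈ conditioning set.
  P3: blocked at fork node ClassSize ∈ conditioning set.
  P4: blocked at fork node ClassSize ∈ conditioning set.
  P5: blocked at fork node ClassSize ∈ conditioning set.
{Attendance, ClassSize, PeerGroup} satisfies the backdoor criterion.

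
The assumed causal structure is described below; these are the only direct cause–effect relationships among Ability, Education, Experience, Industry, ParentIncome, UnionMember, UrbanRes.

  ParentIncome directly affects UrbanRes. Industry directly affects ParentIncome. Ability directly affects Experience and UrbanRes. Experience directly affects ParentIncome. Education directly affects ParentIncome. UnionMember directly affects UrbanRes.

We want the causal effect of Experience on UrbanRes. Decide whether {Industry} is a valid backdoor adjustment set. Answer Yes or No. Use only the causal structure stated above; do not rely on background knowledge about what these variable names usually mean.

No

Backdoor paths from Experience to UrbanRes (paths whose first edge points into Experience):
  P1: Experience <- Ability -> UrbanRes
Condition 1 (no descendant of Experience in the set): holds — descendants of Experience are {ParentIncome, UrbanRes}; none are in {Industry}.
Condition 2 (every backdoor path blocked by {Industry}):
  P1: open — no interior node is in the conditioning set.
{Industry} does not satisfy the backdoor criterion.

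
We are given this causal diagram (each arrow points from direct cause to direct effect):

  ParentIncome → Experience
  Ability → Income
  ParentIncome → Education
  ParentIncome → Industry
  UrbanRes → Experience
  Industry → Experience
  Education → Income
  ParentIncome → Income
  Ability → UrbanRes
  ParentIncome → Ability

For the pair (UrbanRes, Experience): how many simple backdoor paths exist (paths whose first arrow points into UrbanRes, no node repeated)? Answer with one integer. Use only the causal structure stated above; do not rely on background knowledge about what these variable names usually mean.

A backdoor path from UrbanRes to Experience is any simple undirected path whose first edge points into UrbanRes (i.e. leaves UrbanRes via a parent).
Parents of UrbanRes: {Ability}.
Enumerating:
  P1: UrbanRes <- Ability <- ParentIncome -> Industry -> Experience
  P2: UrbanRes <- Ability <- ParentIncome -> Experience
  P3: UrbanRes <- Ability -> Income <- ParentIncome -> Industry -> Experience
  P4: UrbanRes <- Ability -> Income <- ParentIncome -> Experience
  P5: UrbanRes <- Ability -> Income <- Education <- ParentIncome -> Industry -> Experience
  P6: UrbanRes <- Ability -> Income <- Education <- ParentIncome -> Experience
That exhausts the simple backdoor paths. Count: 6.

6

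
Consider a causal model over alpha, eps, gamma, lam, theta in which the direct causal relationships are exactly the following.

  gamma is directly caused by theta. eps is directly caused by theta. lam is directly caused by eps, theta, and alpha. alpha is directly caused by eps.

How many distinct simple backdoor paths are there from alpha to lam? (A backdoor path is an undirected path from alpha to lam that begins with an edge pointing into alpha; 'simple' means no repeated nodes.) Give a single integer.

2

A backdoor path from alpha to lam is any simple undirected path whose first edge points into alpha (i.e. leaves alpha via a parent).
Parents of alpha: {eps}.
Enumerating:
  P1: alpha <- eps <- theta -> lam
  P2: alpha <- eps -> lam
That exhausts the simple backdoor paths. Count: 2.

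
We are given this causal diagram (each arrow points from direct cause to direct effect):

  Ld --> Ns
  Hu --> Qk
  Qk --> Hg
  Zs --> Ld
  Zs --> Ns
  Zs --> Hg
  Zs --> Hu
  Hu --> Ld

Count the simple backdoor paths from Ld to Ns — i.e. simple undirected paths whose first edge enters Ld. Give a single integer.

A backdoor path from Ld to Ns is any simple undirected path whose first edge points into Ld (i.e. leaves Ld via a parent).
Parents of Ld: {Hu, Zs}.
Enumerating:
  P1: Ld <- Zs -> Ns
  P2: Ld <- Hu <- Zs -> Ns
  P3: Ld <- Hu -> Qk -> Hg <- Zs -> Ns
That exhausts the simple backdoor paths. Count: 3.

3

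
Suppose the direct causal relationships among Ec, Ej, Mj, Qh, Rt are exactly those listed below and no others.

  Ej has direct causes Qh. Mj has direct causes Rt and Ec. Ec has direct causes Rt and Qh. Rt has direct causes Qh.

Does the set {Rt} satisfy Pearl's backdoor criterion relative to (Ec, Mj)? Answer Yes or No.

Yes

Backdoor paths from Ec to Mj (paths whose first edge points into Ec):
  P1: Ec <- Qh -> Rt -> Mj
  P2: Ec <- Rt -> Mj
Condition 1 (no descendant of Ec in the set): holds — descendants of Ec are {Mj}; none are in {Rt}.
Condition 2 (every backdoor path blocked by {Rt}):
  P1: blocked at chain node Rt ∈ conditioning set.
  P2: blocked at fork node Rt ∈ conditioning set.
{Rt} satisfies the backdoor criterion.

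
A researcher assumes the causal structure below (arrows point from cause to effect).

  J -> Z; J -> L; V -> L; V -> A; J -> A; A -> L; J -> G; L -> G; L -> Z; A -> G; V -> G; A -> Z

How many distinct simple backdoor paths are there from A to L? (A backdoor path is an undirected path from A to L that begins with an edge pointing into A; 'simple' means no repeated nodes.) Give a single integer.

A backdoor path from A to L is any simple undirected path whose first edge points into A (i.e. leaves A via a parent).
Parents of A: {J, V}.
Enumerating:
  P1: A <- V -> L
  P2: A <- V -> G <- J -> L
  P3: A <- V -> G <- J -> Z <- L
  P4: A <- V -> G <- L
  P5: A <- J -> L
  P6: A <- J -> G <- V -> L
  P7: A <- J -> G <- L
  P8: A <- J -> Z <- L
That exhausts the simple backdoor paths. Count: 8.

8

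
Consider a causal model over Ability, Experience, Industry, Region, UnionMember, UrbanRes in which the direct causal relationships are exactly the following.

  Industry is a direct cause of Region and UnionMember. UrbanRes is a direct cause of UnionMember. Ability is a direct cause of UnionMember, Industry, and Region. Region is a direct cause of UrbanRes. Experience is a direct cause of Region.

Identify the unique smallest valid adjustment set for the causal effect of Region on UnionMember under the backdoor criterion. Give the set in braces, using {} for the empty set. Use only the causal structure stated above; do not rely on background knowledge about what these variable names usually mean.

{Ability, Industry}

Variables eligible for adjustment (non-descendants of Region, excluding Region and UnionMember): {Ability, Experience, Industry}.
Backdoor paths from Region to UnionMember:
  P1: Region <- Ability -> Industry -> UnionMember
  P2: Region <- Ability -> UnionMember
  P3: Region <- Industry <- Ability -> UnionMember
  P4: Region <- Industry -> UnionMember
The empty set is not sufficient: P1 (Region <- Ability -> Industry -> UnionMember) has no collider blocking it and no conditioned non-collider, so it is open.
Try {Ability, Industry}:
  P1: blocked at fork node Ability ∈ conditioning set.
  P2: blocked at fork node Ability ∈ conditioning set.
  P3: blocked at chain node Industry ∈ conditioning set.
  P4: blocked at fork node Industry ∈ conditioning set.
{Ability, Industry} contains no descendant of Region and blocks every backdoor path.
Every element of {Ability, Industry} is needed (dropping Ability leaves P2 open; dropping Industry leaves P4 open), so no proper subset is valid.
Among all size-2 subsets of the eligible variables, only {Ability, Industry} blocks every backdoor path, so it is the unique smallest valid adjustment set.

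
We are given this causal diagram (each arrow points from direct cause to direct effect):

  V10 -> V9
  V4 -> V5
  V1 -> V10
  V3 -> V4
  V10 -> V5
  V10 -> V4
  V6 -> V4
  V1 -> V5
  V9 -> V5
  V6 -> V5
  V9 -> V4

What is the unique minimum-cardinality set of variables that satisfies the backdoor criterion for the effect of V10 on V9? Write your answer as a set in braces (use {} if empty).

Variables eligible for adjustment (non-descendants of V10, excluding V10 and V9): {V1, V3, V6}.
Backdoor paths from V10 to V9:
  P1: V10 <- V1 -> V5 <- V6 -> V4 <- V9
  P2: V10 <- V1 -> V5 <- V9
  P3: V10 <- V1 -> V5 <- V4 <- V9
Each backdoor path contains an unconditioned collider, so every path is already blocked with the empty conditioning set:
  P1: blocked at collider V5 (neither it nor any descendant is in the conditioning set).
  P2: blocked at collider V5 (neither it nor any descendant is in the conditioning set).
  P3: blocked at collider V5 (neither it nor any descendant is in the conditioning set).
The empty set is therefore the unique smallest valid set.

{}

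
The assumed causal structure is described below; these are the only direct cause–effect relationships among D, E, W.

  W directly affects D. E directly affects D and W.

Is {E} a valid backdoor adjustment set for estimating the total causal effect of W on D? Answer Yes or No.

Backdoor paths from W to D (paths whose first edge points into W):
  P1: W <- E -> D
Condition 1 (no descendant of W in the set): holds — descendants of W are {D}; none are in {E}.
Condition 2 (every backdoor path blocked by {E}):
  P1: blocked at fork node E ∈ conditioning set.
{E} satisfies the backdoor criterion.

Yes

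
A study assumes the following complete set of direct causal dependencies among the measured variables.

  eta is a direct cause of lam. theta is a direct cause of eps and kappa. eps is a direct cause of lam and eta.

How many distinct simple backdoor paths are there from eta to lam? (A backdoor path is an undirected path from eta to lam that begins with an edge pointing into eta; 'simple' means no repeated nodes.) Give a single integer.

1

A backdoor path from eta to lam is any simple undirected path whose first edge points into eta (i.e. leaves eta via a parent).
Parents of eta: {eps}.
Enumerating:
  P1: eta <- eps -> lam
That exhausts the simple backdoor paths. Count: 1.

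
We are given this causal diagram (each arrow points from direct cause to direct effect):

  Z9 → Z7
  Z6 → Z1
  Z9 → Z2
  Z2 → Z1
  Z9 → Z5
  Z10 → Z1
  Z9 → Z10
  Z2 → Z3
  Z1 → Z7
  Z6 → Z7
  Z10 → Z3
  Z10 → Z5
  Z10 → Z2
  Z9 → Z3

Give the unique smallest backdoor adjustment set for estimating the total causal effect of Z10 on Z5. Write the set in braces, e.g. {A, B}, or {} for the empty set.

{Z9}

Variables eligible for adjustment (non-descendants of Z10, excluding Z10 and Z5): {Z6, Z9}.
Backdoor paths from Z10 to Z5:
  P1: Z10 <- Z9 -> Z5
The empty set is not sufficient: P1 (Z10 <- Z9 -> Z5) has no collider blocking it and no conditioned non-collider, so it is open.
Try {Z9}:
  P1: blocked at fork node Z9 ∈ conditioning set.
{Z9} contains no descendant of Z10 and blocks every backdoor path.
No other singleton works — e.g. {Z6} leaves P1 open — so {Z9} is the unique smallest valid adjustment set.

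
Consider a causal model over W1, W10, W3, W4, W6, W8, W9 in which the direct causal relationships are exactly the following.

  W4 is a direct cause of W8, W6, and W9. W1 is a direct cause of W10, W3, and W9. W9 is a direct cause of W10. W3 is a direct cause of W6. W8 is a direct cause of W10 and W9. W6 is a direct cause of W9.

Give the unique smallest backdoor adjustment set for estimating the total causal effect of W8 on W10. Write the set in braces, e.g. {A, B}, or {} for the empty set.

{W4}

Variables eligible for adjustment (non-descendants of W8, excluding W8 and W10): {W1, W3, W4, W6}.
Backdoor paths from W8 to W10:
  P1: W8 <- W4 -> W6 <- W3 <- W1 -> W9 -> W10
  P2: W8 <- W4 -> W6 <- W3 <- W1 -> W10
  P3: W8 <- W4 -> W6 -> W9 <- W1 -> W10
  P4: W8 <- W4 -> W6 -> W9 -> W10
  P5: W8 <- W4 -> W9 <- W1 -> W10
  P6: W8 <- W4 -> W9 <- W6 <- W3 <- W1 -> W10
  P7: W8 <- W4 -> W9 -> W10
The empty set is not sufficient: P4 (W8 <- W4 -> W6 -> W9 -> W10) has no collider blocking it and no conditioned non-collider, so it is open.
Try {W4}:
  P1: blocked at fork node W4 ∈ conditioning set.
  P2: blocked at fork node W4 ∈ conditioning set.
  P3: blocked at fork node W4 ∈ conditioning set.
  P4: blocked at fork node W4 ∈ conditioning set.
  P5: blocked at fork node W4 ∈ conditioning set.
  P6: blocked at fork node W4 ∈ conditioning set.
  P7: blocked at fork node W4 ∈ conditioning set.
{W4} contains no descendant of W8 and blocks every backdoor path.
No other singleton works — e.g. {W1} leaves P4 open — so {W4} is the unique smallest valid adjustment set.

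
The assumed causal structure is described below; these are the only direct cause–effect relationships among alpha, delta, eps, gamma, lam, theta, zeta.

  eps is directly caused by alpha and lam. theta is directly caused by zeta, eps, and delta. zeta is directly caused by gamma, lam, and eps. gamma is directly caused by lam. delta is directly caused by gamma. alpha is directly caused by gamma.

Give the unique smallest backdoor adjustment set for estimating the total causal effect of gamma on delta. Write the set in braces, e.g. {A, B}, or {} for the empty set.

Variables eligible for adjustment (non-descendants of gamma, excluding gamma and delta): {lam}.
Backdoor paths from gamma to delta:
  P1: gamma <- lam -> eps -> zeta -> theta <- delta
  P2: gamma <- lam -> eps -> theta <- delta
  P3: gamma <- lam -> zeta <- eps -> theta <- delta
  P4: gamma <- lam -> zeta -> theta <- delta
Each backdoor path contains an unconditioned collider, so every path is already blocked with the empty conditioning set:
  P1: blocked at collider theta (neither it nor any descendant is in the conditioning set).
  P2: blocked at collider theta (neither it nor any descendant is in the conditioning set).
  P3: blocked at collider zeta (neither it nor any descendant is in the conditioning set).
  P4: blocked at collider theta (neither it nor any descendant is in the conditioning set).
The empty set is therefore the unique smallest valid set.

{}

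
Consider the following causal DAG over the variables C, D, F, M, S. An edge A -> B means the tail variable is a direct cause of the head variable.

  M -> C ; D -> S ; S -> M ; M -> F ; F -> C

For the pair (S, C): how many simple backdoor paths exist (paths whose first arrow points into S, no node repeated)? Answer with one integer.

0

A backdoor path from S to C is any simple undirected path whose first edge points into S (i.e. leaves S via a parent).
Parents of S: {D}.
No simple path from any parent of S reaches C without revisiting S, so there are no backdoor paths.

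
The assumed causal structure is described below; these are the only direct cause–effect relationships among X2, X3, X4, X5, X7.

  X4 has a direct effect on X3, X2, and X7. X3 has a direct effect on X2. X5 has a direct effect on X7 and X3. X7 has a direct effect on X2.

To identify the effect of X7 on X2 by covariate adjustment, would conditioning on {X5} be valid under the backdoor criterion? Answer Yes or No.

No

Backdoor paths from X7 to X2 (paths whose first edge points into X7):
  P1: X7 <- X4 -> X3 -> X2
  P2: X7 <- X4 -> X2
  P3: X7 <- X5 -> X3 <- X4 -> X2
  P4: X7 <- X5 -> X3 -> X2
Condition 1 (no descendant of X7 in the set): holds — descendants of X7 are {X2}; none are in {X5}.
Condition 2 (every backdoor path blocked by {X5}):
  P1: open — no interior node is in the conditioning set.
  P2: open — no interior node is in the conditioning set.
  P3: blocked at fork node X5 ∈ conditioning set.
  P4: blocked at fork node X5 ∈ conditioning set.
{X5} does not satisfy the backdoor criterion.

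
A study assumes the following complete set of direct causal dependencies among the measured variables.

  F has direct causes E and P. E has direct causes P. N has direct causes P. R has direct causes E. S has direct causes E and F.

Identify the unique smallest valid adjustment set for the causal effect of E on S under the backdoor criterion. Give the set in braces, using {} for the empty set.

{P}

Variables eligible for adjustment (non-descendants of E, excluding E and S): {N, P}.
Backdoor paths from E to S:
  P1: E <- P -> F -> S
The empty set is not sufficient: P1 (E <- P -> F -> S) has no collider blocking it and no conditioned non-collider, so it is open.
Try {P}:
  P1: blocked at fork node P ∈ conditioning set.
{P} contains no descendant of E and blocks every backdoor path.
No other singleton works — e.g. {N} leaves P1 open — so {P} is the unique smallest valid adjustment set.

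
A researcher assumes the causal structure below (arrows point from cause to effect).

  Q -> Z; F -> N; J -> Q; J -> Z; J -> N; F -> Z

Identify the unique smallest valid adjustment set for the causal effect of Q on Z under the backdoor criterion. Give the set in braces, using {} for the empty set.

{J}

Variables eligible for adjustment (non-descendants of Q, excluding Q and Z): {F, J, N}.
Backdoor paths from Q to Z:
  P1: Q <- J -> N <- F -> Z
  P2: Q <- J -> Z
The empty set is not sufficient: P2 (Q <- J -> Z) has no collider blocking it and no conditioned non-collider, so it is open.
Try {J}:
  P1: blocked at fork node J ∈ conditioning set.
  P2: blocked at fork node J ∈ conditioning set.
{J} contains no descendant of Q and blocks every backdoor path.
No other singleton works — e.g. {F} leaves P2 open — so {J} is the unique smallest valid adjustment set.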